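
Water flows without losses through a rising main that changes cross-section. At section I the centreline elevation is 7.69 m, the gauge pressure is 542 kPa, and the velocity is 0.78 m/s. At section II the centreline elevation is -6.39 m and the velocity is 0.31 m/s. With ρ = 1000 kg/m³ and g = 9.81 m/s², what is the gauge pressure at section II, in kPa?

P₂ ≈ 680 kPa

Pressure head at I: ψ₁ = P₁/(ρg) = 542×1000 / (1000 × 9.81) = 55.25 m.
Velocity heads: v₁²/2g = 0.78²/19.62 = 0.031 m; v₂²/2g = 0.31²/19.62 = 0.005 m.
Total head H = z₁ + ψ₁ + v₁²/2g = 7.69 + 55.25 + 0.031 = 62.97 m.
ψ₂ = H − z₂ − v₂²/2g = 62.97 − (-6.39) − 0.005 = 69.36 m.
P₂ = ρgψ₂ = 1000 × 9.81 × 69.36 ≈ 680 kPa.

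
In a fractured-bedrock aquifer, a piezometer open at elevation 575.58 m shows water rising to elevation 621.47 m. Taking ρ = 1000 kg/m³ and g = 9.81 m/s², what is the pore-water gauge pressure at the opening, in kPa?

P ≈ 450 kPa

Pressure head ψ = h − z = 621.47 − 575.58 = 45.89 m.
P = ρgψ = 1000 × 9.81 × 45.89 = 450181 Pa ≈ 450 kPa.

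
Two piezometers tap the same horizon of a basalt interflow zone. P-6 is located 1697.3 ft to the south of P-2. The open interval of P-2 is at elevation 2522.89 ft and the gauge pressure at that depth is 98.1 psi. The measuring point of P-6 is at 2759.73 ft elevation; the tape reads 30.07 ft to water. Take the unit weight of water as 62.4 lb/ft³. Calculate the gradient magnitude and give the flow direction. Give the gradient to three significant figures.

i ≈ 0.0116; groundwater flows toward the south

Pressure head at P-2: ψ = 144·P/γ = 144 × 98.1 / 62.4 = 226.38 ft.
Total head at P-2: h = z + ψ = 2522.89 + 226.38 = 2749.27 ft.
Total head at P-6: h = 2759.73 − 30.07 = 2729.66 ft.
Head difference: h(P-2) − h(P-6) = 2749.27 − 2729.66 = 19.61 ft.
Hydraulic gradient: i = |Δh| / L = 19.61 / 1697.3 = 0.0116.
Flow is from higher to lower head: from P-2 toward P-6, i.e. toward the south.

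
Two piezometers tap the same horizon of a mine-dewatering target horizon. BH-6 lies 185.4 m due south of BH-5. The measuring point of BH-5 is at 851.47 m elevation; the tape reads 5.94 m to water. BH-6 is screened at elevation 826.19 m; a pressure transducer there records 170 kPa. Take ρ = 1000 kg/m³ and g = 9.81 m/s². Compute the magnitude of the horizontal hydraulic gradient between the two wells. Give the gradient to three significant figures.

i ≈ 0.0108

Total head at BH-5: h = 851.47 − 5.94 = 845.53 m.
Pressure head at BH-6: ψ = P/(ρg) = 170×1000 / (1000 × 9.81) = 17.33 m.
Total head at BH-6: h = z + ψ = 826.19 + 17.33 = 843.52 m.
Head difference: h(BH-5) − h(BH-6) = 845.53 − 843.52 = 2.01 m.
Hydraulic gradient: i = |Δh| / L = 2.01 / 185.4 = 0.0108.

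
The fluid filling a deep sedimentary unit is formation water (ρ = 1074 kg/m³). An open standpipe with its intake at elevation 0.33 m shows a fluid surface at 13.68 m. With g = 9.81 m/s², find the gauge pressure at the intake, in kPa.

Pressure head ψ = h − z = 13.68 − 0.33 = 13.35 m.
P = ρgψ = 1074 × 9.81 × 13.35 = 140655 Pa ≈ 141 kPa.

P ≈ 141 kPa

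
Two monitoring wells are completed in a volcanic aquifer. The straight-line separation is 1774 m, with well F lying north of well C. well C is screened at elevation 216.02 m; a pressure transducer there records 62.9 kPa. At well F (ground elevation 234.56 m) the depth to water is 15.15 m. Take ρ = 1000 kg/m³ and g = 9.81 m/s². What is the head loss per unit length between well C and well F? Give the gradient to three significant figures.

Pressure head at well C: ψ = P/(ρg) = 62.9×1000 / (1000 × 9.81) = 6.41 m.
Total head at well C: h = z + ψ = 216.02 + 6.41 = 222.43 m.
Total head at well F: h = 234.56 − 15.15 = 219.41 m.
Head difference: h(well C) − h(well F) = 222.43 − 219.41 = 3.02 m.
Hydraulic gradient: i = |Δh| / L = 3.02 / 1774 = 0.00170.

i ≈ 0.00170 m/m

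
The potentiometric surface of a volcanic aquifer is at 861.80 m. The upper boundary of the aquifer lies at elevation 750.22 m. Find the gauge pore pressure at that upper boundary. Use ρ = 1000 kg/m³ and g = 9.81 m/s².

Pressure head at the aquifer top: ψ = h − z = 861.80 − 750.22 = 111.58 m.
P = ρgψ = 1000 × 9.81 × 111.58 = 1094600 Pa ≈ 1090 kPa.

P ≈ 1090 kPa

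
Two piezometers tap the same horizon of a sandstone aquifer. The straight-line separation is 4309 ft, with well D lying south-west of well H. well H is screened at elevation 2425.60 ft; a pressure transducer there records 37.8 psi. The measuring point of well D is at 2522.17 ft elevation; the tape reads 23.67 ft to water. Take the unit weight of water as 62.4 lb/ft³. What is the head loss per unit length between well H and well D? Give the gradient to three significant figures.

Pressure head at well H: ψ = 144·P/γ = 144 × 37.8 / 62.4 = 87.23 ft.
Total head at well H: h = z + ψ = 2425.60 + 87.23 = 2512.83 ft.
Total head at well D: h = 2522.17 − 23.67 = 2498.50 ft.
Head difference: h(well H) − h(well D) = 2512.83 − 2498.50 = 14.33 ft.
Hydraulic gradient: i = |Δh| / L = 14.33 / 4309 = 0.00333.

i ≈ 0.00333 ft/ft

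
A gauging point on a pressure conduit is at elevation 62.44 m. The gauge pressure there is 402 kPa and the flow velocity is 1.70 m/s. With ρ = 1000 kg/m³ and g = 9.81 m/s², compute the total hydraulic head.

Pressure head ψ = P/(ρg) = 402×1000 / (1000 × 9.81) = 40.98 m.
Velocity head = v²/(2g) = 1.70² / (2 × 9.81) = 0.147 m.
h = z + ψ + v²/(2g) = 62.44 + 40.98 + 0.147 = 103.57 m.

h ≈ 103.57 m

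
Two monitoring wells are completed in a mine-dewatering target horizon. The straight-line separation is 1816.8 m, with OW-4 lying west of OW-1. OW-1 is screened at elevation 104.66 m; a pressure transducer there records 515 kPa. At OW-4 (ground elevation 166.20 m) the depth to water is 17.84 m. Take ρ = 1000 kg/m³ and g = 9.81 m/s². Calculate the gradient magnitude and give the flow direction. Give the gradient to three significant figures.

i ≈ 0.00484; groundwater flows toward the west

Pressure head at OW-1: ψ = P/(ρg) = 515×1000 / (1000 × 9.81) = 52.50 m.
Total head at OW-1: h = z + ψ = 104.66 + 52.50 = 157.16 m.
Total head at OW-4: h = 166.20 − 17.84 = 148.36 m.
Head difference: h(OW-1) − h(OW-4) = 157.16 − 148.36 = 8.80 m.
Hydraulic gradient: i = |Δh| / L = 8.80 / 1816.8 = 0.00484.
Flow is from higher to lower head: from OW-1 toward OW-4, i.e. toward the west.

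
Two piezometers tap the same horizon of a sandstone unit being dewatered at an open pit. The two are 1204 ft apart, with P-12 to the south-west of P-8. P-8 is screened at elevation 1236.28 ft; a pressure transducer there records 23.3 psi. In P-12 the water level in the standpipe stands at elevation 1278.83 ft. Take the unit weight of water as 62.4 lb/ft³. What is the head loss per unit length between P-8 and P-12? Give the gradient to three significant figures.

i ≈ 0.00932 ft/ft

Pressure head at P-8: ψ = 144·P/γ = 144 × 23.3 / 62.4 = 53.77 ft.
Total head at P-8: h = z + ψ = 1236.28 + 53.77 = 1290.05 ft.
Total head at P-12: h = 1278.83 ft (water level in the piezometer is the total head).
Head difference: h(P-8) − h(P-12) = 1290.05 − 1278.83 = 11.22 ft.
Hydraulic gradient: i = |Δh| / L = 11.22 / 1204 = 0.00932.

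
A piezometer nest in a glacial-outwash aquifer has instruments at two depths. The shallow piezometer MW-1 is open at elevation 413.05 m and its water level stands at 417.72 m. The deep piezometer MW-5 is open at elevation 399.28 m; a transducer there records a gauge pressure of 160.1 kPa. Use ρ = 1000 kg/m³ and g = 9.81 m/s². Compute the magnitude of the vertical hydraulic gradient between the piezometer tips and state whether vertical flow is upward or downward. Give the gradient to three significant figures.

|i_v| ≈ 0.154; vertical flow is downward

Total head at MW-1: h = 417.72 m (water level in the standpipe).
Pressure head at MW-5: ψ = P/(ρg) = 160.1×1000 / (1000 × 9.81) = 16.32 m.
Total head at MW-5: h = z + ψ = 399.28 + 16.32 = 415.60 m.
Δh = h(MW-1) − h(MW-5) = 417.72 − 415.60 = 2.12 m.
Vertical separation Δz = 413.05 − 399.28 = 13.77 m.
|i_v| = |Δh| / Δz = 2.12 / 13.77 = 0.154.
Head is higher in the shallow piezometer, so vertical flow is downward (recharge condition).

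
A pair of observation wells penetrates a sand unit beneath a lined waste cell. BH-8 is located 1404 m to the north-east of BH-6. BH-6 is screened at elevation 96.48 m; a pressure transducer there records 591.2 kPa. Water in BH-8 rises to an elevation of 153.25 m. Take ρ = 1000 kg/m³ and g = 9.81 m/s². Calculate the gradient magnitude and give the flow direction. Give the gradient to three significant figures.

i ≈ 0.00249; groundwater flows toward the north-east

Pressure head at BH-6: ψ = P/(ρg) = 591.2×1000 / (1000 × 9.81) = 60.27 m.
Total head at BH-6: h = z + ψ = 96.48 + 60.27 = 156.75 m.
Total head at BH-8: h = 153.25 m (water level in the piezometer is the total head).
Head difference: h(BH-6) − h(BH-8) = 156.75 − 153.25 = 3.50 m.
Hydraulic gradient: i = |Δh| / L = 3.50 / 1404 = 0.00249.
Flow is from higher to lower head: from BH-6 toward BH-8, i.e. toward the north-east.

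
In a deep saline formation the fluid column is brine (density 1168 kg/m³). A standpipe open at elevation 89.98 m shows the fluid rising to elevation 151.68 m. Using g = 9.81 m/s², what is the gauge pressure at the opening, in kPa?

P ≈ 707 kPa

Pressure head ψ = h − z = 151.68 − 89.98 = 61.70 m.
P = ρgψ = 1168 × 9.81 × 61.70 = 706964 Pa ≈ 707 kPa.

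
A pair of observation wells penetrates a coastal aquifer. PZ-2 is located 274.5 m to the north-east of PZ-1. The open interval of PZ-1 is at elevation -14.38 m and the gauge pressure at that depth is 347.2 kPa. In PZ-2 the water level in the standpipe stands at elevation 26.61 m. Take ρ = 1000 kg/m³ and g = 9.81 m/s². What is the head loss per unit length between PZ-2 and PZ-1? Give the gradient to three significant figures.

i ≈ 0.0204 m/m

Pressure head at PZ-1: ψ = P/(ρg) = 347.2×1000 / (1000 × 9.81) = 35.39 m.
Total head at PZ-1: h = z + ψ = -14.38 + 35.39 = 21.01 m.
Total head at PZ-2: h = 26.61 m (water level in the piezometer is the total head).
Head difference: h(PZ-1) − h(PZ-2) = 21.01 − 26.61 = -5.60 m.
Hydraulic gradient: i = |Δh| / L = 5.60 / 274.5 = 0.0204.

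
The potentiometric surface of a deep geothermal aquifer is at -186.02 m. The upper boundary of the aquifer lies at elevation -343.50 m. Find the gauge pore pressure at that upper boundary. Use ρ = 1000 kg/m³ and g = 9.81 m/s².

Pressure head at the aquifer top: ψ = h − z = -186.02 − (-343.50) = 157.48 m.
P = ρgψ = 1000 × 9.81 × 157.48 = 1544879 Pa ≈ 1540 kPa.

P ≈ 1540 kPa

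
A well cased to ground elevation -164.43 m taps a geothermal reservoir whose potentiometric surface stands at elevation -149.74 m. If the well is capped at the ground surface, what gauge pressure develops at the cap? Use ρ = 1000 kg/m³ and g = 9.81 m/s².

P ≈ 144 kPa

Head above the cap: Δh = -149.74 − (-164.43) = 14.69 m.
P = ρgΔh = 1000 × 9.81 × 14.69 = 144109 Pa ≈ 144 kPa.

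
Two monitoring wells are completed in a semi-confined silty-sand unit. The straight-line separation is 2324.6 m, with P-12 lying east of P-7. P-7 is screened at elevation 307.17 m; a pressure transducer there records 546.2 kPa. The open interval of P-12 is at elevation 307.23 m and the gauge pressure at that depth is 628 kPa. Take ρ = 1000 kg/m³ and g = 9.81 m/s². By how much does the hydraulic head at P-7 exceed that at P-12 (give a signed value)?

Pressure head at P-7: ψ = P/(ρg) = 546.2×1000 / (1000 × 9.81) = 55.68 m.
Total head at P-7: h = z + ψ = 307.17 + 55.68 = 362.85 m.
Pressure head at P-12: ψ = P/(ρg) = 628×1000 / (1000 × 9.81) = 64.02 m.
Total head at P-12: h = z + ψ = 307.23 + 64.02 = 371.25 m.
Head difference: h(P-7) − h(P-12) = 362.85 − 371.25 = -8.40 m.

Δh ≈ -8.40 m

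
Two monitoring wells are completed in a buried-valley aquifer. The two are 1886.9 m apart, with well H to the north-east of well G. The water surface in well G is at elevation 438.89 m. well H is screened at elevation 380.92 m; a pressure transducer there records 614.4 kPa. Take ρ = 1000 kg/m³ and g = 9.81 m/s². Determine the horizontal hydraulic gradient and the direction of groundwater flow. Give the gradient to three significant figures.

i ≈ 0.00247; groundwater flows toward the south-west

Total head at well G: h = 438.89 m (water level in the piezometer is the total head).
Pressure head at well H: ψ = P/(ρg) = 614.4×1000 / (1000 × 9.81) = 62.63 m.
Total head at well H: h = z + ψ = 380.92 + 62.63 = 443.55 m.
Head difference: h(well G) − h(well H) = 438.89 − 443.55 = -4.66 m.
Hydraulic gradient: i = |Δh| / L = 4.66 / 1886.9 = 0.00247.
Flow is from higher to lower head: from well H toward well G, i.e. toward the south-west.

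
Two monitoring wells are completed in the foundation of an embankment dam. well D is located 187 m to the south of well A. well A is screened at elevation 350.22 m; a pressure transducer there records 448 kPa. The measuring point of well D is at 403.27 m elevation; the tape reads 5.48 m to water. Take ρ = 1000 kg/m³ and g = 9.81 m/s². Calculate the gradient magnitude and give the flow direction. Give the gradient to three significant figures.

i ≈ 0.0102; groundwater flows toward the north

Pressure head at well A: ψ = P/(ρg) = 448×1000 / (1000 × 9.81) = 45.67 m.
Total head at well A: h = z + ψ = 350.22 + 45.67 = 395.89 m.
Total head at well D: h = 403.27 − 5.48 = 397.79 m.
Head difference: h(well A) − h(well D) = 395.89 − 397.79 = -1.90 m.
Hydraulic gradient: i = |Δh| / L = 1.90 / 187 = 0.0102.
Flow is from higher to lower head: from well D toward well A, i.e. toward the north.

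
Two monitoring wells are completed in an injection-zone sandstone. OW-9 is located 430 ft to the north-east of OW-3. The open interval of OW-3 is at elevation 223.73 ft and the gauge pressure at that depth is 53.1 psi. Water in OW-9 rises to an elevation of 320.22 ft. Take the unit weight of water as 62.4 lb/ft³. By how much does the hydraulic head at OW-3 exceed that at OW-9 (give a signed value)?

Pressure head at OW-3: ψ = 144·P/γ = 144 × 53.1 / 62.4 = 122.54 ft.
Total head at OW-3: h = z + ψ = 223.73 + 122.54 = 346.27 ft.
Total head at OW-9: h = 320.22 ft (water level in the piezometer is the total head).
Head difference: h(OW-3) − h(OW-9) = 346.27 − 320.22 = 26.05 ft.

Δh ≈ 26.05 ft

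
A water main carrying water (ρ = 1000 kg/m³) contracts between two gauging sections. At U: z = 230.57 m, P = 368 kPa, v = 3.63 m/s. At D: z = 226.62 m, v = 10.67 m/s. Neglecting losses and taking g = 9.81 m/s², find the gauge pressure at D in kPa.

P₂ ≈ 356 kPa

Pressure head at U: ψ₁ = P₁/(ρg) = 368×1000 / (1000 × 9.81) = 37.51 m.
Velocity heads: v₁²/2g = 3.63²/19.62 = 0.672 m; v₂²/2g = 10.67²/19.62 = 5.803 m.
Total head H = z₁ + ψ₁ + v₁²/2g = 230.57 + 37.51 + 0.672 = 268.75 m.
ψ₂ = H − z₂ − v₂²/2g = 268.75 − 226.62 − 5.803 = 36.33 m.
P₂ = ρgψ₂ = 1000 × 9.81 × 36.33 ≈ 356 kPa.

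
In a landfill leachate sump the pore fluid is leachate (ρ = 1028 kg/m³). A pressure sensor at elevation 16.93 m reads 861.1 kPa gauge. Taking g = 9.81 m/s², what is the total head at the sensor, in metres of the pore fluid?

h ≈ 102.32 m

ψ = P/(ρg) = 861.1×1000 / (1028 × 9.81) = 85.39 m.
h = z + ψ = 16.93 + 85.39 = 102.32 m.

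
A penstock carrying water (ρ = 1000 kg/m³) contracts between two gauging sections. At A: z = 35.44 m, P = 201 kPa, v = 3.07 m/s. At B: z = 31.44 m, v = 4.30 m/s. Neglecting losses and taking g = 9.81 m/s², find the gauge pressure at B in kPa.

Pressure head at A: ψ₁ = P₁/(ρg) = 201×1000 / (1000 × 9.81) = 20.49 m.
Velocity heads: v₁²/2g = 3.07²/19.62 = 0.480 m; v₂²/2g = 4.30²/19.62 = 0.942 m.
Total head H = z₁ + ψ₁ + v₁²/2g = 35.44 + 20.49 + 0.480 = 56.41 m.
ψ₂ = H − z₂ − v₂²/2g = 56.41 − 31.44 − 0.942 = 24.03 m.
P₂ = ρgψ₂ = 1000 × 9.81 × 24.03 ≈ 236 kPa.

P₂ ≈ 236 kPa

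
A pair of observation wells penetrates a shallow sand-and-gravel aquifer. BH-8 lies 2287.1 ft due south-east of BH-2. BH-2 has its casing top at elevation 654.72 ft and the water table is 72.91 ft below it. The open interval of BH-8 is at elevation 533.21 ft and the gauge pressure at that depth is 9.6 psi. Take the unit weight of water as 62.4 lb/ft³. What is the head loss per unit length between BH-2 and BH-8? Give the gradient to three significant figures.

i ≈ 0.0116 ft/ft

Total head at BH-2: h = 654.72 − 72.91 = 581.81 ft.
Pressure head at BH-8: ψ = 144·P/γ = 144 × 9.6 / 62.4 = 22.15 ft.
Total head at BH-8: h = z + ψ = 533.21 + 22.15 = 555.36 ft.
Head difference: h(BH-2) − h(BH-8) = 581.81 − 555.36 = 26.45 ft.
Hydraulic gradient: i = |Δh| / L = 26.45 / 2287.1 = 0.0116.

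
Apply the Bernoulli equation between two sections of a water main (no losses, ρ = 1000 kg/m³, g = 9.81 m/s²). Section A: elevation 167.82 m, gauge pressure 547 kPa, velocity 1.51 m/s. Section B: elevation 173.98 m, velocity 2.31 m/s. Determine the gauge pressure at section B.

Pressure head at A: ψ₁ = P₁/(ρg) = 547×1000 / (1000 × 9.81) = 55.76 m.
Velocity heads: v₁²/2g = 1.51²/19.62 = 0.116 m; v₂²/2g = 2.31²/19.62 = 0.272 m.
Total head H = z₁ + ψ₁ + v₁²/2g = 167.82 + 55.76 + 0.116 = 223.70 m.
ψ₂ = H − z₂ − v₂²/2g = 223.70 − 173.98 − 0.272 = 49.45 m.
P₂ = ρgψ₂ = 1000 × 9.81 × 49.45 ≈ 485 kPa.

P₂ ≈ 485 kPa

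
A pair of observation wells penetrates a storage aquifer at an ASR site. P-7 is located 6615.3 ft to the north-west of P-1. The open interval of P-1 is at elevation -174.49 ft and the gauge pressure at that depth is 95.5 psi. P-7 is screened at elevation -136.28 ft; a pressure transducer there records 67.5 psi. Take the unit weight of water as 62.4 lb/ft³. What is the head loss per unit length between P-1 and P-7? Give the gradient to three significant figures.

i ≈ 0.00399 ft/ft

Pressure head at P-1: ψ = 144·P/γ = 144 × 95.5 / 62.4 = 220.38 ft.
Total head at P-1: h = z + ψ = -174.49 + 220.38 = 45.89 ft.
Pressure head at P-7: ψ = 144·P/γ = 144 × 67.5 / 62.4 = 155.77 ft.
Total head at P-7: h = z + ψ = -136.28 + 155.77 = 19.49 ft.
Head difference: h(P-1) − h(P-7) = 45.89 − 19.49 = 26.40 ft.
Hydraulic gradient: i = |Δh| / L = 26.40 / 6615.3 = 0.00399.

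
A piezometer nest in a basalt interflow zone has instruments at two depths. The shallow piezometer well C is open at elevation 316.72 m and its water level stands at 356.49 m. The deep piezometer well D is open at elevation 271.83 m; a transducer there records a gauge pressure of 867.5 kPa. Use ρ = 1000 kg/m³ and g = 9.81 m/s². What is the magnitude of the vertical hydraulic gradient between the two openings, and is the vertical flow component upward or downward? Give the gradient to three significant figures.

Total head at well C: h = 356.49 m (water level in the standpipe).
Pressure head at well D: ψ = P/(ρg) = 867.5×1000 / (1000 × 9.81) = 88.43 m.
Total head at well D: h = z + ψ = 271.83 + 88.43 = 360.26 m.
Δh = h(well C) − h(well D) = 356.49 − 360.26 = -3.77 m.
Vertical separation Δz = 316.72 − 271.83 = 44.89 m.
|i_v| = |Δh| / Δz = 3.77 / 44.89 = 0.0840.
Head is higher in the deep piezometer, so vertical flow is upward (discharge condition).

|i_v| ≈ 0.0840; vertical flow is upward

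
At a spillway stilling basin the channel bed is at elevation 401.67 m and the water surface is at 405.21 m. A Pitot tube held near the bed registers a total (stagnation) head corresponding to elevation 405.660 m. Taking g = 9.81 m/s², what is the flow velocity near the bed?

v ≈ 2.97 m/s

Near the bed, under hydrostatic conditions, the piezometric head (z + ψ) equals the free-surface elevation, 405.21 m.
Velocity head = total − piezometric = 405.660 − 405.21 = 0.450 m.
v = √(2g·h_v) = √(2 × 9.81 × 0.450) = 2.97 m/s.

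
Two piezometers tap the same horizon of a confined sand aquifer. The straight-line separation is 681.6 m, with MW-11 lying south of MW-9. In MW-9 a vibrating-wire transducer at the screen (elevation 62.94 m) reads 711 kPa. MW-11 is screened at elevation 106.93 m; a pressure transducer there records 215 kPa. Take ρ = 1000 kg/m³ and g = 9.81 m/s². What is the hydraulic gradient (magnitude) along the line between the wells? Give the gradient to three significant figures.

Pressure head at MW-9: ψ = P/(ρg) = 711×1000 / (1000 × 9.81) = 72.48 m.
Total head at MW-9: h = z + ψ = 62.94 + 72.48 = 135.42 m.
Pressure head at MW-11: ψ = P/(ρg) = 215×1000 / (1000 × 9.81) = 21.92 m.
Total head at MW-11: h = z + ψ = 106.93 + 21.92 = 128.85 m.
Head difference: h(MW-9) − h(MW-11) = 135.42 − 128.85 = 6.57 m.
Hydraulic gradient: i = |Δh| / L = 6.57 / 681.6 = 0.00964.

i ≈ 0.00964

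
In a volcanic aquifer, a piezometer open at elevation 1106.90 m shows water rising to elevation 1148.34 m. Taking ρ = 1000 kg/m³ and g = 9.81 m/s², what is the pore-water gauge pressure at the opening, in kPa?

P ≈ 407 kPa

Pressure head ψ = h − z = 1148.34 − 1106.90 = 41.44 m.
P = ρgψ = 1000 × 9.81 × 41.44 = 406526 Pa ≈ 407 kPa.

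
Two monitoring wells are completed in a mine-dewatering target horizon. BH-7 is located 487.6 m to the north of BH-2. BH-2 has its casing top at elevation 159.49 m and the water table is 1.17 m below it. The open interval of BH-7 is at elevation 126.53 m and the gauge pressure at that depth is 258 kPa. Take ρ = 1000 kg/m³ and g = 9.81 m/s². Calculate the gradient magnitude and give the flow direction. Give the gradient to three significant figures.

Total head at BH-2: h = 159.49 − 1.17 = 158.32 m.
Pressure head at BH-7: ψ = P/(ρg) = 258×1000 / (1000 × 9.81) = 26.30 m.
Total head at BH-7: h = z + ψ = 126.53 + 26.30 = 152.83 m.
Head difference: h(BH-2) − h(BH-7) = 158.32 − 152.83 = 5.49 m.
Hydraulic gradient: i = |Δh| / L = 5.49 / 487.6 = 0.0113.
Flow is from higher to lower head: from BH-2 toward BH-7, i.e. toward the north.

i ≈ 0.0113; groundwater flows toward the north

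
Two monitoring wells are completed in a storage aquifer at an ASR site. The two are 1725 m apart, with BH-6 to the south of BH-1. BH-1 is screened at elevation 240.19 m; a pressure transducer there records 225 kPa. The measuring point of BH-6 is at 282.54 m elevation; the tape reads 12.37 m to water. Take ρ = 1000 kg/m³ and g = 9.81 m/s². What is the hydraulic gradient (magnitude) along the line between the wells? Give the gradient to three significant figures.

Pressure head at BH-1: ψ = P/(ρg) = 225×1000 / (1000 × 9.81) = 22.94 m.
Total head at BH-1: h = z + ψ = 240.19 + 22.94 = 263.13 m.
Total head at BH-6: h = 282.54 − 12.37 = 270.17 m.
Head difference: h(BH-1) − h(BH-6) = 263.13 − 270.17 = -7.04 m.
Hydraulic gradient: i = |Δh| / L = 7.04 / 1725 = 0.00408.

i ≈ 0.00408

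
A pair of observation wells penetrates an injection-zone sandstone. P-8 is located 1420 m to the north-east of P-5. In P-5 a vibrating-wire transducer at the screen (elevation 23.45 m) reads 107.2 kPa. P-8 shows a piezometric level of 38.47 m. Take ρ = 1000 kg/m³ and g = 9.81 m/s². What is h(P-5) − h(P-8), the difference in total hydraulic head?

Δh ≈ -4.09 m

Pressure head at P-5: ψ = P/(ρg) = 107.2×1000 / (1000 × 9.81) = 10.93 m.
Total head at P-5: h = z + ψ = 23.45 + 10.93 = 34.38 m.
Total head at P-8: h = 38.47 m (water level in the piezometer is the total head).
Head difference: h(P-5) − h(P-8) = 34.38 − 38.47 = -4.09 m.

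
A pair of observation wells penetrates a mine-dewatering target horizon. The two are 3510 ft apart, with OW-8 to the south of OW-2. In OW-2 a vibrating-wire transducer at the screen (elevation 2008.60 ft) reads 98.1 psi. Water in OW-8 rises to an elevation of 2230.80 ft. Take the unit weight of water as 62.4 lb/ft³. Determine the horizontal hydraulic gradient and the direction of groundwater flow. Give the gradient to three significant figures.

Pressure head at OW-2: ψ = 144·P/γ = 144 × 98.1 / 62.4 = 226.38 ft.
Total head at OW-2: h = z + ψ = 2008.60 + 226.38 = 2234.98 ft.
Total head at OW-8: h = 2230.80 ft (water level in the piezometer is the total head).
Head difference: h(OW-2) − h(OW-8) = 2234.98 − 2230.80 = 4.18 ft.
Hydraulic gradient: i = |Δh| / L = 4.18 / 3510 = 0.00119.
Flow is from higher to lower head: from OW-2 toward OW-8, i.e. toward the south.

i ≈ 0.00119; groundwater flows toward the south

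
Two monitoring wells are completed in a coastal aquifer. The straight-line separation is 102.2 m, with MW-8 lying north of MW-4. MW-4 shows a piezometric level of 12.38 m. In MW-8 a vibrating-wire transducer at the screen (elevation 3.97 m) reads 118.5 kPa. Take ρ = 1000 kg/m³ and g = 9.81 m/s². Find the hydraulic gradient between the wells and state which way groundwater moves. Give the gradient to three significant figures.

i ≈ 0.0359; groundwater flows toward the south

Total head at MW-4: h = 12.38 m (water level in the piezometer is the total head).
Pressure head at MW-8: ψ = P/(ρg) = 118.5×1000 / (1000 × 9.81) = 12.08 m.
Total head at MW-8: h = z + ψ = 3.97 + 12.08 = 16.05 m.
Head difference: h(MW-4) − h(MW-8) = 12.38 − 16.05 = -3.67 m.
Hydraulic gradient: i = |Δh| / L = 3.67 / 102.2 = 0.0359.
Flow is from higher to lower head: from MW-8 toward MW-4, i.e. toward the south.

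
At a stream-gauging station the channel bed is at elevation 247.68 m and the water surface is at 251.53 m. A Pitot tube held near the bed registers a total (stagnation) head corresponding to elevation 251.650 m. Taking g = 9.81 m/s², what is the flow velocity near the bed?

v ≈ 1.53 m/s

Near the bed, under hydrostatic conditions, the piezometric head (z + ψ) equals the free-surface elevation, 251.53 m.
Velocity head = total − piezometric = 251.650 − 251.53 = 0.120 m.
v = √(2g·h_v) = √(2 × 9.81 × 0.120) = 1.53 m/s.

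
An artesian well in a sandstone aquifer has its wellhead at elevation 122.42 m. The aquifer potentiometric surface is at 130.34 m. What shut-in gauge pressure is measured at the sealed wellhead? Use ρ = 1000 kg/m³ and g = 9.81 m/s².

Head above the cap: Δh = 130.34 − 122.42 = 7.92 m.
P = ρgΔh = 1000 × 9.81 × 7.92 = 77695 Pa ≈ 77.7 kPa.

P ≈ 77.7 kPa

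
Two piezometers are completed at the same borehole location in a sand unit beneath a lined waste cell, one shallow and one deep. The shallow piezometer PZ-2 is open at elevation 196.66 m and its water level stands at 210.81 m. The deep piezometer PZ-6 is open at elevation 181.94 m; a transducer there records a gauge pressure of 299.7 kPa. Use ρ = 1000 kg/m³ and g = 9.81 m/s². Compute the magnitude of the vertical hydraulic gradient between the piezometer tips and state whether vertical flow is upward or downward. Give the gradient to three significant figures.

Total head at PZ-2: h = 210.81 m (water level in the standpipe).
Pressure head at PZ-6: ψ = P/(ρg) = 299.7×1000 / (1000 × 9.81) = 30.55 m.
Total head at PZ-6: h = z + ψ = 181.94 + 30.55 = 212.49 m.
Δh = h(PZ-2) − h(PZ-6) = 210.81 − 212.49 = -1.68 m.
Vertical separation Δz = 196.66 − 181.94 = 14.72 m.
|i_v| = |Δh| / Δz = 1.68 / 14.72 = 0.114.
Head is higher in the deep piezometer, so vertical flow is upward (discharge condition).

|i_v| ≈ 0.114; vertical flow is upward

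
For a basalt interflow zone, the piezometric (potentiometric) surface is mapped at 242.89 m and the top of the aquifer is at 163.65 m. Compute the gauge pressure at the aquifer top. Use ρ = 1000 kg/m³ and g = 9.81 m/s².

P ≈ 777 kPa

Pressure head at the aquifer top: ψ = h − z = 242.89 − 163.65 = 79.24 m.
P = ρgψ = 1000 × 9.81 × 79.24 = 777344 Pa ≈ 777 kPa.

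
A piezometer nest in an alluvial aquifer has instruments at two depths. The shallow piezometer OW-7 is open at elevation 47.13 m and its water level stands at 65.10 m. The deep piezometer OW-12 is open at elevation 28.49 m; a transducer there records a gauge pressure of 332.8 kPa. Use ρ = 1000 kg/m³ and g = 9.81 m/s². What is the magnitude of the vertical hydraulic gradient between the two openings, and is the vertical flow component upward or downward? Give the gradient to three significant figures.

Total head at OW-7: h = 65.10 m (water level in the standpipe).
Pressure head at OW-12: ψ = P/(ρg) = 332.8×1000 / (1000 × 9.81) = 33.92 m.
Total head at OW-12: h = z + ψ = 28.49 + 33.92 = 62.41 m.
Δh = h(OW-7) − h(OW-12) = 65.10 − 62.41 = 2.69 m.
Vertical separation Δz = 47.13 − 28.49 = 18.64 m.
|i_v| = |Δh| / Δz = 2.69 / 18.64 = 0.144.
Head is higher in the shallow piezometer, so vertical flow is downward (recharge condition).

|i_v| ≈ 0.144; vertical flow is downward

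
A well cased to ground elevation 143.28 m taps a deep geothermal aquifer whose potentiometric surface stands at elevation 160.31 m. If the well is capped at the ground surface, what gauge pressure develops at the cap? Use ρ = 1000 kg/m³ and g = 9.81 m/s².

P ≈ 167 kPa

Head above the cap: Δh = 160.31 − 143.28 = 17.03 m.
P = ρgΔh = 1000 × 9.81 × 17.03 = 167064 Pa ≈ 167 kPa.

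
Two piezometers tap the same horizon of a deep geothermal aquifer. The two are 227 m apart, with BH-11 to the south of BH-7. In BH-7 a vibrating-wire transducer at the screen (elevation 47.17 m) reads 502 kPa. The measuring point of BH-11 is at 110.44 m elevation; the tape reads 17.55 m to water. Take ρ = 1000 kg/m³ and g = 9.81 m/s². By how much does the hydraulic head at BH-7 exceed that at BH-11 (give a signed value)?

Δh ≈ 5.45 m

Pressure head at BH-7: ψ = P/(ρg) = 502×1000 / (1000 × 9.81) = 51.17 m.
Total head at BH-7: h = z + ψ = 47.17 + 51.17 = 98.34 m.
Total head at BH-11: h = 110.44 − 17.55 = 92.89 m.
Head difference: h(BH-7) − h(BH-11) = 98.34 − 92.89 = 5.45 m.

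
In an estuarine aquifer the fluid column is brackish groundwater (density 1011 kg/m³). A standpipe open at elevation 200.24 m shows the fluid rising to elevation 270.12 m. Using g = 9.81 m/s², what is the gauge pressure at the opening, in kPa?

P ≈ 693 kPa

Pressure head ψ = h − z = 270.12 − 200.24 = 69.88 m.
P = ρgψ = 1011 × 9.81 × 69.88 = 693064 Pa ≈ 693 kPa.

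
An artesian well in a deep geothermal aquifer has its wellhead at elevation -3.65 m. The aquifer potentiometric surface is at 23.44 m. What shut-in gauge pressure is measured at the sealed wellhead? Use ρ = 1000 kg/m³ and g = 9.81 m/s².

P ≈ 266 kPa

Head above the cap: Δh = 23.44 − (-3.65) = 27.09 m.
P = ρgΔh = 1000 × 9.81 × 27.09 = 265753 Pa ≈ 266 kPa.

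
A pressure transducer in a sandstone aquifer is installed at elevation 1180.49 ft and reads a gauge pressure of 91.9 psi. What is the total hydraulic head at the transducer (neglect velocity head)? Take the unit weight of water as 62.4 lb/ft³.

h ≈ 1392.57 ft

ψ = 144·P/γ = 144 × 91.9 / 62.4 = 212.08 ft.
h = z + ψ = 1180.49 + 212.08 = 1392.57 ft.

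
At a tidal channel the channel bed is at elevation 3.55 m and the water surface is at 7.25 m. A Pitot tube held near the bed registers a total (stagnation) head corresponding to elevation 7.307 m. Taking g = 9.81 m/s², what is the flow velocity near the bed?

Near the bed, under hydrostatic conditions, the piezometric head (z + ψ) equals the free-surface elevation, 7.25 m.
Velocity head = total − piezometric = 7.307 − 7.25 = 0.057 m.
v = √(2g·h_v) = √(2 × 9.81 × 0.057) = 1.06 m/s.

v ≈ 1.06 m/s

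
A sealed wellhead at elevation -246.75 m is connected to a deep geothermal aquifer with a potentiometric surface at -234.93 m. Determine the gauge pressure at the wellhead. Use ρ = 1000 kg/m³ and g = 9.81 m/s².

P ≈ 116 kPa

Head above the cap: Δh = -234.93 − (-246.75) = 11.82 m.
P = ρgΔh = 1000 × 9.81 × 11.82 = 115954 Pa ≈ 116 kPa.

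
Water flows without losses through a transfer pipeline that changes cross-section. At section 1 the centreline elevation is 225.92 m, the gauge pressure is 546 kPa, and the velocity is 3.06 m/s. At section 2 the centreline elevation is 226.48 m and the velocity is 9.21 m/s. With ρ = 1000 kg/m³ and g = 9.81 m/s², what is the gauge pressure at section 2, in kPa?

Pressure head at 1: ψ₁ = P₁/(ρg) = 546×1000 / (1000 × 9.81) = 55.66 m.
Velocity heads: v₁²/2g = 3.06²/19.62 = 0.477 m; v₂²/2g = 9.21²/19.62 = 4.323 m.
Total head H = z₁ + ψ₁ + v₁²/2g = 225.92 + 55.66 + 0.477 = 282.06 m.
ψ₂ = H − z₂ − v₂²/2g = 282.06 − 226.48 − 4.323 = 51.26 m.
P₂ = ρgψ₂ = 1000 × 9.81 × 51.26 ≈ 503 kPa.

P₂ ≈ 503 kPa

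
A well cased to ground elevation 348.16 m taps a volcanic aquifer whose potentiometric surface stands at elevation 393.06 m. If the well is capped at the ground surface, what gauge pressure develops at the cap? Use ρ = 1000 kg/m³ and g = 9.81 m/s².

Head above the cap: Δh = 393.06 − 348.16 = 44.90 m.
P = ρgΔh = 1000 × 9.81 × 44.90 = 440469 Pa ≈ 440 kPa.

P ≈ 440 kPa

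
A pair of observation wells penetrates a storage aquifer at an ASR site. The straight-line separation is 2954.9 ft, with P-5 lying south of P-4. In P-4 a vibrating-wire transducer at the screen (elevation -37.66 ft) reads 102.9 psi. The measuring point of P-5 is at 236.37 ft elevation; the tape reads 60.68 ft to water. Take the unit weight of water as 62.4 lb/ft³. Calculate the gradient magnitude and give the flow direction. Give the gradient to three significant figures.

Pressure head at P-4: ψ = 144·P/γ = 144 × 102.9 / 62.4 = 237.46 ft.
Total head at P-4: h = z + ψ = -37.66 + 237.46 = 199.80 ft.
Total head at P-5: h = 236.37 − 60.68 = 175.69 ft.
Head difference: h(P-4) − h(P-5) = 199.80 − 175.69 = 24.11 ft.
Hydraulic gradient: i = |Δh| / L = 24.11 / 2954.9 = 0.00816.
Flow is from higher to lower head: from P-4 toward P-5, i.e. toward the south.

i ≈ 0.00816; groundwater flows toward the south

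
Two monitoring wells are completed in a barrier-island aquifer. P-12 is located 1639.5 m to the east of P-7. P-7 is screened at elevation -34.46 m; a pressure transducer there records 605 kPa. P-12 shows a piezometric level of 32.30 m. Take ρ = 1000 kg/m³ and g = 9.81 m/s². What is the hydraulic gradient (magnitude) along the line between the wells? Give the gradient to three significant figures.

i ≈ 0.00310

Pressure head at P-7: ψ = P/(ρg) = 605×1000 / (1000 × 9.81) = 61.67 m.
Total head at P-7: h = z + ψ = -34.46 + 61.67 = 27.21 m.
Total head at P-12: h = 32.30 m (water level in the piezometer is the total head).
Head difference: h(P-7) − h(P-12) = 27.21 − 32.30 = -5.09 m.
Hydraulic gradient: i = |Δh| / L = 5.09 / 1639.5 = 0.00310.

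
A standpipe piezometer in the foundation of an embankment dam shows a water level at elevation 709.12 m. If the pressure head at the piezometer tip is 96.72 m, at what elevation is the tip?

z = h − ψ = 709.12 − 96.72 = 612.40 m.

z ≈ 612.40 m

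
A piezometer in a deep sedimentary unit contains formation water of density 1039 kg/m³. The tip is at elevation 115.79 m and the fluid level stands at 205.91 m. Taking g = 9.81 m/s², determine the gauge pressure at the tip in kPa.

Pressure head ψ = h − z = 205.91 − 115.79 = 90.12 m.
P = ρgψ = 1039 × 9.81 × 90.12 = 918556 Pa ≈ 919 kPa.

P ≈ 919 kPa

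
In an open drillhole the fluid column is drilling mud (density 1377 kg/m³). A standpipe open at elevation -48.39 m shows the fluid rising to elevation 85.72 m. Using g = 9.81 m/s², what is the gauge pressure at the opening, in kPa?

P ≈ 1810 kPa

Pressure head ψ = h − z = 85.72 − (-48.39) = 134.11 m.
P = ρgψ = 1377 × 9.81 × 134.11 = 1811608 Pa ≈ 1810 kPa.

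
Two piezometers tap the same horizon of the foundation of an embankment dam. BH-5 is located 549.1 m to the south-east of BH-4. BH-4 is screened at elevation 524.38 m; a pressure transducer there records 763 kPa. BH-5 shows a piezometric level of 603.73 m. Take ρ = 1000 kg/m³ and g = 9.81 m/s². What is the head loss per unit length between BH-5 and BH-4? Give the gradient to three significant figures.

i ≈ 0.00286 m/m

Pressure head at BH-4: ψ = P/(ρg) = 763×1000 / (1000 × 9.81) = 77.78 m.
Total head at BH-4: h = z + ψ = 524.38 + 77.78 = 602.16 m.
Total head at BH-5: h = 603.73 m (water level in the piezometer is the total head).
Head difference: h(BH-4) − h(BH-5) = 602.16 − 603.73 = -1.57 m.
Hydraulic gradient: i = |Δh| / L = 1.57 / 549.1 = 0.00286.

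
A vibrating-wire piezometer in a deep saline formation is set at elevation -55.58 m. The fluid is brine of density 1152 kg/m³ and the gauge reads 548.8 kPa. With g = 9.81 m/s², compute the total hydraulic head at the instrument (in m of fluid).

h ≈ -7.02 m

ψ = P/(ρg) = 548.8×1000 / (1152 × 9.81) = 48.56 m.
h = z + ψ = -55.58 + 48.56 = -7.02 m.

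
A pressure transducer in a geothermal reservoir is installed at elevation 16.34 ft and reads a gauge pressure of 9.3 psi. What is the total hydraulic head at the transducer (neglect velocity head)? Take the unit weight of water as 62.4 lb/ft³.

h ≈ 37.80 ft

ψ = 144·P/γ = 144 × 9.3 / 62.4 = 21.46 ft.
h = z + ψ = 16.34 + 21.46 = 37.80 ft.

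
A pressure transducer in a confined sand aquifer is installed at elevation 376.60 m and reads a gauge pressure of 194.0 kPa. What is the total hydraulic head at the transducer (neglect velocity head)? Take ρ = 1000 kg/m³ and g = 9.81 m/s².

h ≈ 396.38 m

ψ = P/(ρg) = 194.0×1000 / (1000 × 9.81) = 19.78 m.
h = z + ψ = 376.60 + 19.78 = 396.38 m.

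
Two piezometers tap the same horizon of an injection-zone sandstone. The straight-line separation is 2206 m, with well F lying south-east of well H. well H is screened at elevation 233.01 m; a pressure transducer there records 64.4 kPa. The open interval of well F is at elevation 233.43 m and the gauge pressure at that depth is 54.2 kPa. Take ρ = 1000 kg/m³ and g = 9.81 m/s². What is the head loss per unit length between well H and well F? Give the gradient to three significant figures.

i ≈ 0.000281 m/m

Pressure head at well H: ψ = P/(ρg) = 64.4×1000 / (1000 × 9.81) = 6.56 m.
Total head at well H: h = z + ψ = 233.01 + 6.56 = 239.57 m.
Pressure head at well F: ψ = P/(ρg) = 54.2×1000 / (1000 × 9.81) = 5.52 m.
Total head at well F: h = z + ψ = 233.43 + 5.52 = 238.95 m.
Head difference: h(well H) − h(well F) = 239.57 − 238.95 = 0.62 m.
Hydraulic gradient: i = |Δh| / L = 0.62 / 2206 = 0.000281.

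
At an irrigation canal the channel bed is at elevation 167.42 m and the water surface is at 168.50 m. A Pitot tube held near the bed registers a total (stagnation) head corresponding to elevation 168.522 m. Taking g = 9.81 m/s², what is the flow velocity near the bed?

v ≈ 0.657 m/s

Near the bed, under hydrostatic conditions, the piezometric head (z + ψ) equals the free-surface elevation, 168.50 m.
Velocity head = total − piezometric = 168.522 − 168.50 = 0.022 m.
v = √(2g·h_v) = √(2 × 9.81 × 0.022) = 0.657 m/s.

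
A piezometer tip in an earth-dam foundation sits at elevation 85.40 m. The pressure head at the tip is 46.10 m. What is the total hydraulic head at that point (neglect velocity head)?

h = z + ψ = 85.40 + 46.10 = 131.50 m.

h ≈ 131.50 m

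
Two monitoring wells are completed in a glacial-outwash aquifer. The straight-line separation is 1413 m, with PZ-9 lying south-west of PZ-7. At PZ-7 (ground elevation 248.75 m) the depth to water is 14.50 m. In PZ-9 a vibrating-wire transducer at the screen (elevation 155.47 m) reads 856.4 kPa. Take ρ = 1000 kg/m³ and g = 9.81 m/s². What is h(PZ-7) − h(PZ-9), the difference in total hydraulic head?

Total head at PZ-7: h = 248.75 − 14.50 = 234.25 m.
Pressure head at PZ-9: ψ = P/(ρg) = 856.4×1000 / (1000 × 9.81) = 87.30 m.
Total head at PZ-9: h = z + ψ = 155.47 + 87.30 = 242.77 m.
Head difference: h(PZ-7) − h(PZ-9) = 234.25 − 242.77 = -8.52 m.

Δh ≈ -8.52 m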